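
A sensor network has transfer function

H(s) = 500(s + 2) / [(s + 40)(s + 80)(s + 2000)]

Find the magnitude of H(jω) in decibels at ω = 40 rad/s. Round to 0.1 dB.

-54.1 dB

At s = jω = j40:
zero (s+2): 2 + j40 → |·| = √(2²+40²) = √1604 ≈ 40.05, ∠ = arctan(40/2) ≈ 87.14°
pole (s+40): 40 + j40 → |·| = √(40²+40²) = √3200 ≈ 56.569, ∠ = arctan(40/40) ≈ 45.00°
pole (s+80): 80 + j40 → |·| = √(80²+40²) = √8000 ≈ 89.443, ∠ = arctan(40/80) ≈ 26.57°
pole (s+2000): 2000 + j40 → |·| = √(2000²+40²) = √4001600 ≈ 2000.4, ∠ = arctan(40/2000) ≈ 1.15°
|H| = 500 · 40.05 / 1.0121e+07 ≈ 0.0019786
Gain = 20 log₁₀(0.0019786) ≈ -54.07 dB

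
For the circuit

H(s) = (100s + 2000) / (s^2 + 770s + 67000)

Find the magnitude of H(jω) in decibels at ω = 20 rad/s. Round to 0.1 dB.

-27.7 dB

Substitute s = j20:
Numerator: 100(j20) + 2000 = 2000 + j2000
Denominator: (j20)^2 + 770(j20) + 67000 = 66600 + j15400
|N| = √(2000² + 2000²) ≈ 2828.4, ∠N ≈ 45.00°
|D| = √(66600² + 15400²) ≈ 68357, ∠D ≈ 13.02°
|H| = 2828.4 / 68357 ≈ 0.041377
Gain = 20 log₁₀(0.041377) ≈ -27.66 dB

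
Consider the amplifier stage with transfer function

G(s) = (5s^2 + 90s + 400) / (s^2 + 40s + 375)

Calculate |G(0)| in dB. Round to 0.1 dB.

0.6 dB

G(0) = 400 / 375 ≈ 1.0667
20 log₁₀(1.0667) ≈ 0.56 dB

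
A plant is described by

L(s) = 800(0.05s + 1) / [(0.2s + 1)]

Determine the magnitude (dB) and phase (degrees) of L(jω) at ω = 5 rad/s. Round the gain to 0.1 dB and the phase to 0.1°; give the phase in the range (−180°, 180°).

At ω = 5 rad/s:
zero (1 + j5·0.05) = 1 + j0.25 → |·| ≈ 1.0308, ∠ ≈ 14.04°
pole (1 + j5·0.2) = 1 + j1 → |·| ≈ 1.4142, ∠ ≈ 45.00°
|L| = 800 · 1.0308 / (1.4142) ≈ 583.11
Gain = 20 log₁₀(583.11) ≈ 55.32 dB
∠L = (14.04°) − (45.00°) = -30.96°

55.3 dB, -31.0°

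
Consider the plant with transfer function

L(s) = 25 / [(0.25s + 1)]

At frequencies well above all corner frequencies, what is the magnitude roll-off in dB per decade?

-20 dB/decade

Each pole contributes −20 dB/decade at high frequency; each zero contributes +20 dB/decade.
Net: 0 zero(s) − 1 pole(s) → -20 dB/decade.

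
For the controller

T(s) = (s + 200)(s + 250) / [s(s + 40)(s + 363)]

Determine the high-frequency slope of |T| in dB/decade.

-20 dB/decade

Each pole contributes −20 dB/decade at high frequency; each zero contributes +20 dB/decade.
Net: 2 zero(s) − 3 pole(s) → -20 dB/decade.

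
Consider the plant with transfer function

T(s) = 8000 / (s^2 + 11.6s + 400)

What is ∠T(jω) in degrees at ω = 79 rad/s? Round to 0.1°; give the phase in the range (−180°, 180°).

At s = jω = j79:
quadratic: (j79)² + 11.6·j79 + 400 = -5841 + j916.4 → |·| ≈ 5912.5, ∠ ≈ 171.08°
∠T = 0.00° − 171.08° = -171.08°

-171.1°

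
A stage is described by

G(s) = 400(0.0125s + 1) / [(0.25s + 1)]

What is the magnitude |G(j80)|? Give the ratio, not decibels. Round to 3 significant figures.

At ω = 80 rad/s:
zero (1 + j80·0.0125) = 1 + j1 → |·| ≈ 1.4142, ∠ ≈ 45.00°
pole (1 + j80·0.25) = 1 + j20 → |·| ≈ 20.025, ∠ ≈ 87.14°
|G| = 400 · 1.4142 / (20.025) ≈ 28.249

28.2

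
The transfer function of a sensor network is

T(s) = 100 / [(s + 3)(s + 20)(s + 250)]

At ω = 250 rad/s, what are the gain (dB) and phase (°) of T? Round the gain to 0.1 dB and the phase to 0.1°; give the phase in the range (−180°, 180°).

-106.9 dB, 140.3°

At s = jω = j250:
pole (s+3): 3 + j250 → |·| = √(3²+250²) = √62509 ≈ 250.02, ∠ = arctan(250/3) ≈ 89.31°
pole (s+20): 20 + j250 → |·| = √(20²+250²) = √62900 ≈ 250.8, ∠ = arctan(250/20) ≈ 85.43°
pole (s+250): 250 + j250 → |·| = √(250²+250²) = √125000 ≈ 353.55, ∠ = arctan(250/250) ≈ 45.00°
|T| = 100 / 2.2169e+07 ≈ 4.5108e-06
Gain = 20 log₁₀(4.5108e-06) ≈ -106.91 dB
∠T = 0.00° − 219.74° = -219.74° ≡ 140.26° (principal value)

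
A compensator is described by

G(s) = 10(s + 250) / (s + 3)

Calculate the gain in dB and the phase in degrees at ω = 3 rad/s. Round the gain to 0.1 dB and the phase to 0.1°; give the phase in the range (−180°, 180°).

55.4 dB, -44.3°

At s = jω = j3:
zero (s+250): 250 + j3 → |·| = √(250²+3²) = √62509 ≈ 250.02, ∠ = arctan(3/250) ≈ 0.69°
pole (s+3): 3 + j3 → |·| = √(3²+3²) = √18 ≈ 4.2426, ∠ = arctan(3/3) ≈ 45.00°
|G| = 10 · 250.02 / 4.2426 ≈ 589.31
Gain = 20 log₁₀(589.31) ≈ 55.41 dB
∠G = 0.69° − 45.00° = -44.31°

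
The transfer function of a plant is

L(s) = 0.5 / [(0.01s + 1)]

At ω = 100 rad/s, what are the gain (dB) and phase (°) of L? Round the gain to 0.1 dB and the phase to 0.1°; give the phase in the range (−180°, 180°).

At ω = 100 rad/s:
pole (1 + j100·0.01) = 1 + j1 → |·| ≈ 1.4142, ∠ ≈ 45.00°
|L| = 0.5 · 1 / (1.4142) ≈ 0.35356
Gain = 20 log₁₀(0.35356) ≈ -9.03 dB
∠L = (0°) − (45.00°) = -45.00°

-9.0 dB, -45.0°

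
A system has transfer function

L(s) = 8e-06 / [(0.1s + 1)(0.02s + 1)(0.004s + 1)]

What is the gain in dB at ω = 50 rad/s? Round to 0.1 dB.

At ω = 50 rad/s:
pole (1 + j50·0.1) = 1 + j5 → |·| ≈ 5.099, ∠ ≈ 78.69°
pole (1 + j50·0.02) = 1 + j1 → |·| ≈ 1.4142, ∠ ≈ 45.00°
pole (1 + j50·0.004) = 1 + j0.2 → |·| ≈ 1.0198, ∠ ≈ 11.31°
|L| = 8e-06 · 1 / (5.099 · 1.4142 · 1.0198) ≈ 1.0879e-06
Gain = 20 log₁₀(1.0879e-06) ≈ -119.27 dB

-119.3 dB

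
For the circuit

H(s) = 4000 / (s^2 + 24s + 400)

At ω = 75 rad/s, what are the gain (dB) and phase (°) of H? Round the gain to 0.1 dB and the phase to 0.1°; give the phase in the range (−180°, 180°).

-2.8 dB, -161.0°

At s = jω = j75:
quadratic: (j75)² + 24·j75 + 400 = -5225 + j1800 → |·| ≈ 5526.4, ∠ ≈ 160.99°
|H| = 4000 / 5526.4 ≈ 0.7238
Gain = 20 log₁₀(0.7238) ≈ -2.81 dB
∠H = 0.00° − 160.99° = -160.99°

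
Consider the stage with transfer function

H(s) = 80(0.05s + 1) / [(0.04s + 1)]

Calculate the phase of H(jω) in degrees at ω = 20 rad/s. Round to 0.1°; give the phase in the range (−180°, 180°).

At ω = 20 rad/s:
zero (1 + j20·0.05) = 1 + j1 → |·| ≈ 1.4142, ∠ ≈ 45.00°
pole (1 + j20·0.04) = 1 + j0.8 → |·| ≈ 1.2806, ∠ ≈ 38.66°
∠H = (45.00°) − (38.66°) = 6.34°

6.3°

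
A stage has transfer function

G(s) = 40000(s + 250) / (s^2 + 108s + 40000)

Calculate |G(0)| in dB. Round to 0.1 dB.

48.0 dB

G(0) = 40000·250 / 40000 = 250
20 log₁₀(250) ≈ 47.96 dB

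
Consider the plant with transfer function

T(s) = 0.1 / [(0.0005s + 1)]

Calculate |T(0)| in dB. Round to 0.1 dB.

-20.0 dB

T(0) = 0.1 · 1 / 1 = 0.1
20 log₁₀(0.1) ≈ -20.00 dB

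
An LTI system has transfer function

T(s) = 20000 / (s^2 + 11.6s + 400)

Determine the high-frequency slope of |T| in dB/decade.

-40 dB/decade

Each pole contributes −20 dB/decade at high frequency; each zero contributes +20 dB/decade.
Net: 0 zero(s) − 2 pole(s) → -40 dB/decade.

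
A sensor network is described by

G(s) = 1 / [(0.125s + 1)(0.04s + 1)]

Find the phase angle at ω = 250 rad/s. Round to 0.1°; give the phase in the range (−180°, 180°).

At ω = 250 rad/s:
pole (1 + j250·0.125) = 1 + j31.25 → |·| ≈ 31.266, ∠ ≈ 88.17°
pole (1 + j250·0.04) = 1 + j10 → |·| ≈ 10.05, ∠ ≈ 84.29°
∠G = (0°) − (88.17° + 84.29°) = -172.46°

-172.5°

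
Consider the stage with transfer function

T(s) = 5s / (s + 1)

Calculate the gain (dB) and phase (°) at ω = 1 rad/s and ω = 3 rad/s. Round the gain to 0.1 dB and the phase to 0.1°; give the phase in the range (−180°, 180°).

At s = jω = j1:
zero at origin: s = j1 → |·| = 1, ∠ = 90.00°
pole (s+1): 1 + j1 → |·| = √(1²+1²) = √2 ≈ 1.4142, ∠ = arctan(1/1) ≈ 45.00°
|T| = 5 · 1 / 1.4142 ≈ 3.5356
Gain = 20 log₁₀(3.5356) ≈ 10.97 dB
∠T = 90.00° − 45.00° = 45.00°

At s = jω = j3:
zero at origin: s = j3 → |·| = 3, ∠ = 90.00°
pole (s+1): 1 + j3 → |·| = √(1²+3²) = √10 ≈ 3.1623, ∠ = arctan(3/1) ≈ 71.57°
|T| = 5 · 3 / 3.1623 ≈ 4.7434
Gain = 20 log₁₀(4.7434) ≈ 13.52 dB
∠T = 90.00° − 71.57° = 18.43°

ω = 1: 11.0 dB, 45.0°; ω = 3: 13.5 dB, 18.4°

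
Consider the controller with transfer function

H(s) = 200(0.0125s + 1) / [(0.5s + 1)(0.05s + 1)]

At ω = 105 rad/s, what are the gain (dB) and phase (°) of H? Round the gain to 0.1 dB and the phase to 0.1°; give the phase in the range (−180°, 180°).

1.4 dB, -115.4°

At ω = 105 rad/s:
zero (1 + j105·0.0125) = 1 + j1.3125 → |·| ≈ 1.65, ∠ ≈ 52.70°
pole (1 + j105·0.5) = 1 + j52.5 → |·| ≈ 52.51, ∠ ≈ 88.91°
pole (1 + j105·0.05) = 1 + j5.25 → |·| ≈ 5.3444, ∠ ≈ 79.22°
|H| = 200 · 1.65 / (52.51 · 5.3444) ≈ 1.1759
Gain = 20 log₁₀(1.1759) ≈ 1.41 dB
∠H = (52.70°) − (88.91° + 79.22°) = -115.43°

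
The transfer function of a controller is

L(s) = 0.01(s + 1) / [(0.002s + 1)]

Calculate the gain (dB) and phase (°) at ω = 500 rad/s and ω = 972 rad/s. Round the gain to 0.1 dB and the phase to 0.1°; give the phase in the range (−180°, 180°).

ω = 500: 11.0 dB, 44.9°; ω = 972: 13.0 dB, 27.2°

At ω = 500 rad/s:
zero (1 + j500·1) = 1 + j500 → |·| ≈ 500, ∠ ≈ 89.89°
pole (1 + j500·0.002) = 1 + j1 → |·| ≈ 1.4142, ∠ ≈ 45.00°
|L| = 0.01 · 500 / (1.4142) ≈ 3.5356
Gain = 20 log₁₀(3.5356) ≈ 10.97 dB
∠L = (89.89°) − (45.00°) = 44.89°

At ω = 972 rad/s:
zero (1 + j972·1) = 1 + j972 → |·| ≈ 972, ∠ ≈ 89.94°
pole (1 + j972·0.002) = 1 + j1.944 → |·| ≈ 2.1861, ∠ ≈ 62.78°
|L| = 0.01 · 972 / (2.1861) ≈ 4.4463
Gain = 20 log₁₀(4.4463) ≈ 12.96 dB
∠L = (89.94°) − (62.78°) = 27.16°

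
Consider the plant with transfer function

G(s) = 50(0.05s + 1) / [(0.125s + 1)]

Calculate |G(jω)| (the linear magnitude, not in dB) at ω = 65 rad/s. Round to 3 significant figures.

At ω = 65 rad/s:
zero (1 + j65·0.05) = 1 + j3.25 → |·| ≈ 3.4004, ∠ ≈ 72.90°
pole (1 + j65·0.125) = 1 + j8.125 → |·| ≈ 8.1863, ∠ ≈ 82.98°
|G| = 50 · 3.4004 / (8.1863) ≈ 20.769

20.8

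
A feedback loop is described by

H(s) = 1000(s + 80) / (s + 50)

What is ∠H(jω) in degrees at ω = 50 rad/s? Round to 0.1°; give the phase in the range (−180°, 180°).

-13.0°

At s = jω = j50:
zero (s+80): 80 + j50 → |·| = √(80²+50²) = √8900 ≈ 94.34, ∠ = arctan(50/80) ≈ 32.01°
pole (s+50): 50 + j50 → |·| = √(50²+50²) = √5000 ≈ 70.711, ∠ = arctan(50/50) ≈ 45.00°
∠H = 32.01° − 45.00° = -12.99°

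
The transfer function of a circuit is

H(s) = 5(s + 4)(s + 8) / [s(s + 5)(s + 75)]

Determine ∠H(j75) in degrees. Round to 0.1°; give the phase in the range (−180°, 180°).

At s = jω = j75:
zero (s+4): 4 + j75 → |·| = √(4²+75²) = √5641 ≈ 75.107, ∠ = arctan(75/4) ≈ 86.95°
zero (s+8): 8 + j75 → |·| = √(8²+75²) = √5689 ≈ 75.425, ∠ = arctan(75/8) ≈ 83.91°
pole (s+5): 5 + j75 → |·| = √(5²+75²) = √5650 ≈ 75.166, ∠ = arctan(75/5) ≈ 86.19°
pole (s+75): 75 + j75 → |·| = √(75²+75²) = √11250 ≈ 106.07, ∠ = arctan(75/75) ≈ 45.00°
pole at origin: |s| = 75, ∠ = 90.00° (in denominator)
∠H = 170.86° − 221.19° = -50.33°

-50.3°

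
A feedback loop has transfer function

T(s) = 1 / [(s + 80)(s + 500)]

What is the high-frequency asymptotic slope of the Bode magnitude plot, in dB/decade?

-40 dB/decade

Each pole contributes −20 dB/decade at high frequency; each zero contributes +20 dB/decade.
Net: 0 zero(s) − 2 pole(s) → -40 dB/decade.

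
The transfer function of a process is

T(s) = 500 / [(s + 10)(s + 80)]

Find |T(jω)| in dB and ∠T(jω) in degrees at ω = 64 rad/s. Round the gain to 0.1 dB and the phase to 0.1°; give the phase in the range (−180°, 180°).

At s = jω = j64:
pole (s+10): 10 + j64 → |·| = √(10²+64²) = √4196 ≈ 64.777, ∠ = arctan(64/10) ≈ 81.12°
pole (s+80): 80 + j64 → |·| = √(80²+64²) = √10496 ≈ 102.45, ∠ = arctan(64/80) ≈ 38.66°
|T| = 500 / 6636.4 ≈ 0.075342
Gain = 20 log₁₀(0.075342) ≈ -22.46 dB
∠T = 0.00° − 119.78° = -119.78°

-22.5 dB, -119.8°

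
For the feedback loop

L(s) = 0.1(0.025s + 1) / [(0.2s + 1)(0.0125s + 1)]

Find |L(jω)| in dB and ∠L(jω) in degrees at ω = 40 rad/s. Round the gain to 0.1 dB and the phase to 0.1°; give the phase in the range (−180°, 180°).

At ω = 40 rad/s:
zero (1 + j40·0.025) = 1 + j1 → |·| ≈ 1.4142, ∠ ≈ 45.00°
pole (1 + j40·0.2) = 1 + j8 → |·| ≈ 8.0623, ∠ ≈ 82.87°
pole (1 + j40·0.0125) = 1 + j0.5 → |·| ≈ 1.118, ∠ ≈ 26.57°
|L| = 0.1 · 1.4142 / (8.0623 · 1.118) ≈ 0.01569
Gain = 20 log₁₀(0.01569) ≈ -36.09 dB
∠L = (45.00°) − (82.87° + 26.57°) = -64.44°

-36.1 dB, -64.4°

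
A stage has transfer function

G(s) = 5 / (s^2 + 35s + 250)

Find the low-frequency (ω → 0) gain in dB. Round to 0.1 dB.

G(0) = 5 / 250 = 0.02
20 log₁₀(0.02) ≈ -33.98 dB

-34.0 dB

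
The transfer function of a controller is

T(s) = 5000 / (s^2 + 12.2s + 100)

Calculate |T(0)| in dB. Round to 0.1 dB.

34.0 dB

T(0) = 5000 / 100 = 50
20 log₁₀(50) ≈ 33.98 dB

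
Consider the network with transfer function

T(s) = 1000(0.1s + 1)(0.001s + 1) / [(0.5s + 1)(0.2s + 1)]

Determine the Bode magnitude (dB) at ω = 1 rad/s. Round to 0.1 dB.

At ω = 1 rad/s:
zero (1 + j1·0.1) = 1 + j0.1 → |·| ≈ 1.005, ∠ ≈ 5.71°
zero (1 + j1·0.001) = 1 + j0.001 → |·| ≈ 1, ∠ ≈ 0.06°
pole (1 + j1·0.5) = 1 + j0.5 → |·| ≈ 1.118, ∠ ≈ 26.57°
pole (1 + j1·0.2) = 1 + j0.2 → |·| ≈ 1.0198, ∠ ≈ 11.31°
|T| = 1000 · 1.005 · 1 / (1.118 · 1.0198) ≈ 881.47
Gain = 20 log₁₀(881.47) ≈ 58.90 dB

58.9 dB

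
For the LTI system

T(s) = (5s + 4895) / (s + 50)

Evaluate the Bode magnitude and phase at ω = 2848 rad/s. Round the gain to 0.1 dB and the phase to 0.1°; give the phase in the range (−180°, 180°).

14.5 dB, -18.0°

Substitute s = j2848:
Numerator: 5(j2848) + 4895 = 4895 + j14240
Denominator: (j2848) + 50 = 50 + j2848
|N| = √(4895² + 14240²) ≈ 15058, ∠N ≈ 71.03°
|D| = √(50² + 2848²) ≈ 2848.4, ∠D ≈ 88.99°
|T| = 15058 / 2848.4 ≈ 5.2865
Gain = 20 log₁₀(5.2865) ≈ 14.46 dB
∠T = 71.03° − 88.99° = -17.96°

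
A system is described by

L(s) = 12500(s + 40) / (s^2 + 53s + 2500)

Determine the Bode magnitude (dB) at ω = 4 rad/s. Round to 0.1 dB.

At s = jω = j4:
zero (s+40): 40 + j4 → |·| = √(40²+4²) = √1616 ≈ 40.2, ∠ = arctan(4/40) ≈ 5.71°
quadratic: (j4)² + 53·j4 + 2500 = 2484 + j212 → |·| ≈ 2493, ∠ ≈ 4.88°
|L| = 12500 · 40.2 / 2493 ≈ 201.56
Gain = 20 log₁₀(201.56) ≈ 46.09 dB

46.1 dB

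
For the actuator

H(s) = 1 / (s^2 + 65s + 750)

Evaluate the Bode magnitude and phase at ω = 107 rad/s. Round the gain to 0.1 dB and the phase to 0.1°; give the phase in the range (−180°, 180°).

-82.1 dB, -147.0°

Substitute s = j107:
Numerator: 1 = 1 + j0
Denominator: (j107)^2 + 65(j107) + 750 = -10699 + j6955
|N| = √(1² + 0²) ≈ 1, ∠N ≈ 0.00°
|D| = √(10699² + 6955²) ≈ 12761, ∠D ≈ 146.97°
|H| = 1 / 12761 ≈ 7.8364e-05
Gain = 20 log₁₀(7.8364e-05) ≈ -82.12 dB
∠H = 0.00° − 146.97° = -146.97°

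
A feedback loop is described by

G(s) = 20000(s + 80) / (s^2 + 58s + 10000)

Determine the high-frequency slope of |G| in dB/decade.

Each pole contributes −20 dB/decade at high frequency; each zero contributes +20 dB/decade.
Net: 1 zero(s) − 2 pole(s) → -20 dB/decade.

-20 dB/decade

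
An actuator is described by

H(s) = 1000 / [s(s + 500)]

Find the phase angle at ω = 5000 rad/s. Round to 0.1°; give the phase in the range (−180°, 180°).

At s = jω = j5000:
pole (s+500): 500 + j5000 → |·| = √(500²+5000²) = √25250000 ≈ 5024.9, ∠ = arctan(5000/500) ≈ 84.29°
pole at origin: |s| = 5000, ∠ = 90.00° (in denominator)
∠H = 0.00° − 174.29° = -174.29°

-174.3°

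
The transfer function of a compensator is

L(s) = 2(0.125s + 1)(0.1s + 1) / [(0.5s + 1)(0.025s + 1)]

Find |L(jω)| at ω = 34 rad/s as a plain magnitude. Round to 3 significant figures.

At ω = 34 rad/s:
zero (1 + j34·0.125) = 1 + j4.25 → |·| ≈ 4.3661, ∠ ≈ 76.76°
zero (1 + j34·0.1) = 1 + j3.4 → |·| ≈ 3.544, ∠ ≈ 73.61°
pole (1 + j34·0.5) = 1 + j17 → |·| ≈ 17.029, ∠ ≈ 86.63°
pole (1 + j34·0.025) = 1 + j0.85 → |·| ≈ 1.3124, ∠ ≈ 40.36°
|L| = 2 · 4.3661 · 3.544 / (17.029 · 1.3124) ≈ 1.3847

1.38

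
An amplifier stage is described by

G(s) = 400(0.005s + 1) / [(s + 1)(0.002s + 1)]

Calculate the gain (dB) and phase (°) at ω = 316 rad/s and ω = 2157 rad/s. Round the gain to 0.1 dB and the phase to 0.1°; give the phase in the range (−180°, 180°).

ω = 316: 6.0 dB, -64.4°; ω = 2157: -6.9 dB, -82.2°

At ω = 316 rad/s:
zero (1 + j316·0.005) = 1 + j1.58 → |·| ≈ 1.8699, ∠ ≈ 57.67°
pole (1 + j316·1) = 1 + j316 → |·| ≈ 316, ∠ ≈ 89.82°
pole (1 + j316·0.002) = 1 + j0.632 → |·| ≈ 1.183, ∠ ≈ 32.29°
|G| = 400 · 1.8699 / (316 · 1.183) ≈ 2.0008
Gain = 20 log₁₀(2.0008) ≈ 6.02 dB
∠G = (57.67°) − (89.82° + 32.29°) = -64.44°

At ω = 2157 rad/s:
zero (1 + j2157·0.005) = 1 + j10.785 → |·| ≈ 10.831, ∠ ≈ 84.70°
pole (1 + j2157·1) = 1 + j2157 → |·| ≈ 2157, ∠ ≈ 89.97°
pole (1 + j2157·0.002) = 1 + j4.314 → |·| ≈ 4.4284, ∠ ≈ 76.95°
|G| = 400 · 10.831 / (2157 · 4.4284) ≈ 0.45356
Gain = 20 log₁₀(0.45356) ≈ -6.87 dB
∠G = (84.70°) − (89.97° + 76.95°) = -82.22°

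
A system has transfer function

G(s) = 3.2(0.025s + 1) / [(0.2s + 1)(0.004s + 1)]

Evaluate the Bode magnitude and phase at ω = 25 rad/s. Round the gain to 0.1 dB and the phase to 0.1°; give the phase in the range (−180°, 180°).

At ω = 25 rad/s:
zero (1 + j25·0.025) = 1 + j0.625 → |·| ≈ 1.1792, ∠ ≈ 32.01°
pole (1 + j25·0.2) = 1 + j5 → |·| ≈ 5.099, ∠ ≈ 78.69°
pole (1 + j25·0.004) = 1 + j0.1 → |·| ≈ 1.005, ∠ ≈ 5.71°
|G| = 3.2 · 1.1792 / (5.099 · 1.005) ≈ 0.73635
Gain = 20 log₁₀(0.73635) ≈ -2.66 dB
∠G = (32.01°) − (78.69° + 5.71°) = -52.39°

-2.7 dB, -52.4°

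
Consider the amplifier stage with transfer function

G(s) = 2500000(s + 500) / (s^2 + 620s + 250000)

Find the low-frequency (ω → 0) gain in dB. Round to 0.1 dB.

G(0) = 2500000·500 / 250000 = 5000
20 log₁₀(5000) ≈ 73.98 dB

74.0 dB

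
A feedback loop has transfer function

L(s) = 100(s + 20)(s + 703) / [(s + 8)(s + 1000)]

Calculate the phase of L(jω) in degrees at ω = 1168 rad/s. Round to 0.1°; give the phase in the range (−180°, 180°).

At s = jω = j1168:
zero (s+20): 20 + j1168 → |·| = √(20²+1168²) = √1364624 ≈ 1168.2, ∠ = arctan(1168/20) ≈ 89.02°
zero (s+703): 703 + j1168 → |·| = √(703²+1168²) = √1858433 ≈ 1363.2, ∠ = arctan(1168/703) ≈ 58.96°
pole (s+8): 8 + j1168 → |·| = √(8²+1168²) = √1364288 ≈ 1168, ∠ = arctan(1168/8) ≈ 89.61°
pole (s+1000): 1000 + j1168 → |·| = √(1000²+1168²) = √2364224 ≈ 1537.6, ∠ = arctan(1168/1000) ≈ 49.43°
∠L = 147.98° − 139.04° = 8.94°

8.9°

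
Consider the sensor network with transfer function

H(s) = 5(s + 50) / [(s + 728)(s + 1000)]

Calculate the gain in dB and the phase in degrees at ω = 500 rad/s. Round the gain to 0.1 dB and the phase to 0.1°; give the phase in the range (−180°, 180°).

-51.9 dB, 23.2°

At s = jω = j500:
zero (s+50): 50 + j500 → |·| = √(50²+500²) = √252500 ≈ 502.49, ∠ = arctan(500/50) ≈ 84.29°
pole (s+728): 728 + j500 → |·| = √(728²+500²) = √779984 ≈ 883.17, ∠ = arctan(500/728) ≈ 34.48°
pole (s+1000): 1000 + j500 → |·| = √(1000²+500²) = √1250000 ≈ 1118, ∠ = arctan(500/1000) ≈ 26.57°
|H| = 5 · 502.49 / 9.8738e+05 ≈ 0.0025446
Gain = 20 log₁₀(0.0025446) ≈ -51.89 dB
∠H = 84.29° − 61.05° = 23.24°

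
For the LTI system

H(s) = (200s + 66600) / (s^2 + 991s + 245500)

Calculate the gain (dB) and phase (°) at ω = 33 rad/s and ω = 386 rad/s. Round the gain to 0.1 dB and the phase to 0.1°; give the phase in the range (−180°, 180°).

ω = 33: -11.3 dB, -2.0°; ω = 386: -11.8 dB, -26.6°

Substitute s = j33:
Numerator: 200(j33) + 66600 = 66600 + j6600
Denominator: (j33)^2 + 991(j33) + 245500 = 244411 + j32703
|N| = √(66600² + 6600²) ≈ 66926, ∠N ≈ 5.66°
|D| = √(244411² + 32703²) ≈ 2.4659e+05, ∠D ≈ 7.62°
|H| = 66926 / 2.4659e+05 ≈ 0.27141
Gain = 20 log₁₀(0.27141) ≈ -11.33 dB
∠H = 5.66° − 7.62° = -1.96°

Substitute s = j386:
Numerator: 200(j386) + 66600 = 66600 + j77200
Denominator: (j386)^2 + 991(j386) + 245500 = 96504 + j382526
|N| = √(66600² + 77200²) ≈ 1.0196e+05, ∠N ≈ 49.22°
|D| = √(96504² + 382526²) ≈ 3.9451e+05, ∠D ≈ 75.84°
|H| = 1.0196e+05 / 3.9451e+05 ≈ 0.25845
Gain = 20 log₁₀(0.25845) ≈ -11.75 dB
∠H = 49.22° − 75.84° = -26.62°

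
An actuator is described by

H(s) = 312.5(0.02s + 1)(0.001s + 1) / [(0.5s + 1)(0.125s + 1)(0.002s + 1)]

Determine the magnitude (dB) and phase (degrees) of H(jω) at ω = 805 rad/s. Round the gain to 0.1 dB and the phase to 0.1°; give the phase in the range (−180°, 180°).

At ω = 805 rad/s:
zero (1 + j805·0.02) = 1 + j16.1 → |·| ≈ 16.131, ∠ ≈ 86.45°
zero (1 + j805·0.001) = 1 + j0.805 → |·| ≈ 1.2838, ∠ ≈ 38.83°
pole (1 + j805·0.5) = 1 + j402.5 → |·| ≈ 402.5, ∠ ≈ 89.86°
pole (1 + j805·0.125) = 1 + j100.625 → |·| ≈ 100.63, ∠ ≈ 89.43°
pole (1 + j805·0.002) = 1 + j1.61 → |·| ≈ 1.8953, ∠ ≈ 58.15°
|H| = 312.5 · 16.131 · 1.2838 / (402.5 · 100.63 · 1.8953) ≈ 0.084302
Gain = 20 log₁₀(0.084302) ≈ -21.48 dB
∠H = (86.45° + 38.83°) − (89.86° + 89.43° + 58.15°) = -112.16°

-21.5 dB, -112.2°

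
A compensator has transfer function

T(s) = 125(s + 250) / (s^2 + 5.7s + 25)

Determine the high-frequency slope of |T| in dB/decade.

Each pole contributes −20 dB/decade at high frequency; each zero contributes +20 dB/decade.
Net: 1 zero(s) − 2 pole(s) → -20 dB/decade.

-20 dB/decade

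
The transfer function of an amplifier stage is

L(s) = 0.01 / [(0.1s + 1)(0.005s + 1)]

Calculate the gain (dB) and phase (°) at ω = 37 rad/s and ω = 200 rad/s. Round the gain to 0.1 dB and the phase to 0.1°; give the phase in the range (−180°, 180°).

At ω = 37 rad/s:
pole (1 + j37·0.1) = 1 + j3.7 → |·| ≈ 3.8328, ∠ ≈ 74.88°
pole (1 + j37·0.005) = 1 + j0.185 → |·| ≈ 1.017, ∠ ≈ 10.48°
|L| = 0.01 · 1 / (3.8328 · 1.017) ≈ 0.0025654
Gain = 20 log₁₀(0.0025654) ≈ -51.82 dB
∠L = (0°) − (74.88° + 10.48°) = -85.36°

At ω = 200 rad/s:
pole (1 + j200·0.1) = 1 + j20 → |·| ≈ 20.025, ∠ ≈ 87.14°
pole (1 + j200·0.005) = 1 + j1 → |·| ≈ 1.4142, ∠ ≈ 45.00°
|L| = 0.01 · 1 / (20.025 · 1.4142) ≈ 0.00035312
Gain = 20 log₁₀(0.00035312) ≈ -69.04 dB
∠L = (0°) − (87.14° + 45.00°) = -132.14°

ω = 37: -51.8 dB, -85.4°; ω = 200: -69.0 dB, -132.1°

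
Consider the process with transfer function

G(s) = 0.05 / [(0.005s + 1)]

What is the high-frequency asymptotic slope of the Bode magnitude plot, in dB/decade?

-20 dB/decade

Each pole contributes −20 dB/decade at high frequency; each zero contributes +20 dB/decade.
Net: 0 zero(s) − 1 pole(s) → -20 dB/decade.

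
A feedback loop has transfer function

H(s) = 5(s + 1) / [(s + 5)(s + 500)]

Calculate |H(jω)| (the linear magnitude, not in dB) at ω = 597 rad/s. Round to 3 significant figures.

0.00642

At s = jω = j597:
zero (s+1): 1 + j597 → |·| = √(1²+597²) = √356410 ≈ 597, ∠ = arctan(597/1) ≈ 89.90°
pole (s+5): 5 + j597 → |·| = √(5²+597²) = √356434 ≈ 597.02, ∠ = arctan(597/5) ≈ 89.52°
pole (s+500): 500 + j597 → |·| = √(500²+597²) = √606409 ≈ 778.72, ∠ = arctan(597/500) ≈ 50.05°
|H| = 5 · 597 / 4.6491e+05 ≈ 0.0064206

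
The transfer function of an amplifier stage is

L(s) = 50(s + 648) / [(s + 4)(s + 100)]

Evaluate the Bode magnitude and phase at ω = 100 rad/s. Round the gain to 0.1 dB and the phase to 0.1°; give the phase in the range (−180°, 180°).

At s = jω = j100:
zero (s+648): 648 + j100 → |·| = √(648²+100²) = √429904 ≈ 655.67, ∠ = arctan(100/648) ≈ 8.77°
pole (s+4): 4 + j100 → |·| = √(4²+100²) = √10016 ≈ 100.08, ∠ = arctan(100/4) ≈ 87.71°
pole (s+100): 100 + j100 → |·| = √(100²+100²) = √20000 ≈ 141.42, ∠ = arctan(100/100) ≈ 45.00°
|L| = 50 · 655.67 / 14153 ≈ 2.3164
Gain = 20 log₁₀(2.3164) ≈ 7.30 dB
∠L = 8.77° − 132.71° = -123.94°

7.3 dB, -123.9°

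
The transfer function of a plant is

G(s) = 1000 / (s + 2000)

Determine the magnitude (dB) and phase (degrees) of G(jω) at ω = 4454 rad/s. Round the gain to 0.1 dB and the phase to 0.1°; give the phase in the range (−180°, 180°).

Substitute s = j4454:
Numerator: 1000 = 1000 + j0
Denominator: (j4454) + 2000 = 2000 + j4454
|N| = √(1000² + 0²) ≈ 1000, ∠N ≈ 0.00°
|D| = √(2000² + 4454²) ≈ 4882.4, ∠D ≈ 65.82°
|G| = 1000 / 4882.4 ≈ 0.20482
Gain = 20 log₁₀(0.20482) ≈ -13.77 dB
∠G = 0.00° − 65.82° = -65.82°

-13.8 dB, -65.8°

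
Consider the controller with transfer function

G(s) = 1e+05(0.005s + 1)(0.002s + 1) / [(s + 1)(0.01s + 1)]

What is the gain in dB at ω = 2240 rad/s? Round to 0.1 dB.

At ω = 2240 rad/s:
zero (1 + j2240·0.005) = 1 + j11.2 → |·| ≈ 11.245, ∠ ≈ 84.90°
zero (1 + j2240·0.002) = 1 + j4.48 → |·| ≈ 4.5903, ∠ ≈ 77.42°
pole (1 + j2240·1) = 1 + j2240 → |·| ≈ 2240, ∠ ≈ 89.97°
pole (1 + j2240·0.01) = 1 + j22.4 → |·| ≈ 22.422, ∠ ≈ 87.44°
|G| = 1e+05 · 11.245 · 4.5903 / (2240 · 22.422) ≈ 102.77
Gain = 20 log₁₀(102.77) ≈ 40.24 dB

40.2 dB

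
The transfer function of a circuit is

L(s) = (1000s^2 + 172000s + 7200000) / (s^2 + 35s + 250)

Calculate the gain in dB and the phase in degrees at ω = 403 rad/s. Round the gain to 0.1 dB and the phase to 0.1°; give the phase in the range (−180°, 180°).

60.4 dB, -19.1°

Substitute s = j403:
Numerator: 1000(j403)^2 + 172000(j403) + 7200000 = -155209000 + j69316000
Denominator: (j403)^2 + 35(j403) + 250 = -162159 + j14105
|N| = √(155209000² + 69316000²) ≈ 1.6998e+08, ∠N ≈ 155.93°
|D| = √(162159² + 14105²) ≈ 1.6277e+05, ∠D ≈ 175.03°
|L| = 1.6998e+08 / 1.6277e+05 ≈ 1044.3
Gain = 20 log₁₀(1044.3) ≈ 60.38 dB
∠L = 155.93° − 175.03° = -19.10°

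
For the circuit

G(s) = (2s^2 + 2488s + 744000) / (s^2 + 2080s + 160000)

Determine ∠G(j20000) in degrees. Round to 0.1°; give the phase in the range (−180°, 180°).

2.4°

Substitute s = j20000:
Numerator: 2(j20000)^2 + 2488(j20000) + 744000 = -799256000 + j49760000
Denominator: (j20000)^2 + 2080(j20000) + 160000 = -399840000 + j41600000
|N| = √(799256000² + 49760000²) ≈ 8.008e+08, ∠N ≈ 176.44°
|D| = √(399840000² + 41600000²) ≈ 4.02e+08, ∠D ≈ 174.06°
∠G = 176.44° − 174.06° = 2.38°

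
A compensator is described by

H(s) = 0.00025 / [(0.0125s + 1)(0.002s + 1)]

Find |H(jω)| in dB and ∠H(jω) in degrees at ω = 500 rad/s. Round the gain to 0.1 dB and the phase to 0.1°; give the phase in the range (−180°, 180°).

-91.1 dB, -125.9°

At ω = 500 rad/s:
pole (1 + j500·0.0125) = 1 + j6.25 → |·| ≈ 6.3295, ∠ ≈ 80.91°
pole (1 + j500·0.002) = 1 + j1 → |·| ≈ 1.4142, ∠ ≈ 45.00°
|H| = 0.00025 · 1 / (6.3295 · 1.4142) ≈ 2.7929e-05
Gain = 20 log₁₀(2.7929e-05) ≈ -91.08 dB
∠H = (0°) − (80.91° + 45.00°) = -125.91°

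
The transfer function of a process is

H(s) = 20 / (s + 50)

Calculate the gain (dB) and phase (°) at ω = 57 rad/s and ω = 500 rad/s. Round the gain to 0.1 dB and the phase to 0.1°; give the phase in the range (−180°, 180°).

At s = jω = j57:
pole (s+50): 50 + j57 → |·| = √(50²+57²) = √5749 ≈ 75.822, ∠ = arctan(57/50) ≈ 48.74°
|H| = 20 / 75.822 ≈ 0.26378
Gain = 20 log₁₀(0.26378) ≈ -11.58 dB
∠H = 0.00° − 48.74° = -48.74°

At s = jω = j500:
pole (s+50): 50 + j500 → |·| = √(50²+500²) = √252500 ≈ 502.49, ∠ = arctan(500/50) ≈ 84.29°
|H| = 20 / 502.49 ≈ 0.039802
Gain = 20 log₁₀(0.039802) ≈ -28.00 dB
∠H = 0.00° − 84.29° = -84.29°

ω = 57: -11.6 dB, -48.7°; ω = 500: -28.0 dB, -84.3°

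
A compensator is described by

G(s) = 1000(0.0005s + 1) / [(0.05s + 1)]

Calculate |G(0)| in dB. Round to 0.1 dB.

G(0) = 1000 · 1 / 1 = 1000
20 log₁₀(1000) ≈ 60.00 dB

60.0 dB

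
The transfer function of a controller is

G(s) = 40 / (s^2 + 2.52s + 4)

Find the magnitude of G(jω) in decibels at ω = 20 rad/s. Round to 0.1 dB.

At s = jω = j20:
quadratic: (j20)² + 2.52·j20 + 4 = -396 + j50.4 → |·| ≈ 399.19, ∠ ≈ 172.75°
|G| = 40 / 399.19 ≈ 0.1002
Gain = 20 log₁₀(0.1002) ≈ -19.98 dB

-20.0 dB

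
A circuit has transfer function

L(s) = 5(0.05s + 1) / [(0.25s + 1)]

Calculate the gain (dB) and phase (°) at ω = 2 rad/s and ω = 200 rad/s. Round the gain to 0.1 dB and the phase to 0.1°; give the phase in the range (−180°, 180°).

ω = 2: 13.1 dB, -20.9°; ω = 200: 0.0 dB, -4.6°

At ω = 2 rad/s:
zero (1 + j2·0.05) = 1 + j0.1 → |·| ≈ 1.005, ∠ ≈ 5.71°
pole (1 + j2·0.25) = 1 + j0.5 → |·| ≈ 1.118, ∠ ≈ 26.57°
|L| = 5 · 1.005 / (1.118) ≈ 4.4946
Gain = 20 log₁₀(4.4946) ≈ 13.05 dB
∠L = (5.71°) − (26.57°) = -20.86°

At ω = 200 rad/s:
zero (1 + j200·0.05) = 1 + j10 → |·| ≈ 10.05, ∠ ≈ 84.29°
pole (1 + j200·0.25) = 1 + j50 → |·| ≈ 50.01, ∠ ≈ 88.85°
|L| = 5 · 10.05 / (50.01) ≈ 1.0048
Gain = 20 log₁₀(1.0048) ≈ 0.04 dB
∠L = (84.29°) − (88.85°) = -4.56°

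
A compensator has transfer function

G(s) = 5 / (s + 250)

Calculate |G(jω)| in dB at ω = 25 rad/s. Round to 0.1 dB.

Substitute s = j25:
Numerator: 5 = 5 + j0
Denominator: (j25) + 250 = 250 + j25
|N| = √(5² + 0²) ≈ 5, ∠N ≈ 0.00°
|D| = √(250² + 25²) ≈ 251.25, ∠D ≈ 5.71°
|G| = 5 / 251.25 ≈ 0.0199
Gain = 20 log₁₀(0.0199) ≈ -34.02 dB

-34.0 dB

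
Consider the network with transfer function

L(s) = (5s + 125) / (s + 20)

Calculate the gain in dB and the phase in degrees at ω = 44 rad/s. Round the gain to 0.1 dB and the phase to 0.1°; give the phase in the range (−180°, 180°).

14.4 dB, -5.2°

Substitute s = j44:
Numerator: 5(j44) + 125 = 125 + j220
Denominator: (j44) + 20 = 20 + j44
|N| = √(125² + 220²) ≈ 253.03, ∠N ≈ 60.40°
|D| = √(20² + 44²) ≈ 48.332, ∠D ≈ 65.56°
|L| = 253.03 / 48.332 ≈ 5.2352
Gain = 20 log₁₀(5.2352) ≈ 14.38 dB
∠L = 60.40° − 65.56° = -5.16°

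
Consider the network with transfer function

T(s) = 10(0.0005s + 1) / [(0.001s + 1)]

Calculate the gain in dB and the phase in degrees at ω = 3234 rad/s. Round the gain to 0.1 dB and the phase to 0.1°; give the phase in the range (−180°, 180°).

At ω = 3234 rad/s:
zero (1 + j3234·0.0005) = 1 + j1.617 → |·| ≈ 1.9012, ∠ ≈ 58.27°
pole (1 + j3234·0.001) = 1 + j3.234 → |·| ≈ 3.3851, ∠ ≈ 72.82°
|T| = 10 · 1.9012 / (3.3851) ≈ 5.6164
Gain = 20 log₁₀(5.6164) ≈ 14.99 dB
∠T = (58.27°) − (72.82°) = -14.55°

15.0 dB, -14.6°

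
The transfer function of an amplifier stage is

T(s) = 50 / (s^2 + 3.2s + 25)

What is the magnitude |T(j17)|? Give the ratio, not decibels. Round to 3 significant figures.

At s = jω = j17:
quadratic: (j17)² + 3.2·j17 + 25 = -264 + j54.4 → |·| ≈ 269.55, ∠ ≈ 168.36°
|T| = 50 / 269.55 ≈ 0.18549

0.185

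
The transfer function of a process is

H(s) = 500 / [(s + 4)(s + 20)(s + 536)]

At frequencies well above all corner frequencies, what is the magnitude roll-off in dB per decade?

-60 dB/decade

Each pole contributes −20 dB/decade at high frequency; each zero contributes +20 dB/decade.
Net: 0 zero(s) − 3 pole(s) → -60 dB/decade.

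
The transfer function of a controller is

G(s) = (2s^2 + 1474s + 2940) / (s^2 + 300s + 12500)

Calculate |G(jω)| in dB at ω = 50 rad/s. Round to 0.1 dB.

Substitute s = j50:
Numerator: 2(j50)^2 + 1474(j50) + 2940 = -2060 + j73700
Denominator: (j50)^2 + 300(j50) + 12500 = 10000 + j15000
|N| = √(2060² + 73700²) ≈ 73729, ∠N ≈ 91.60°
|D| = √(10000² + 15000²) ≈ 18028, ∠D ≈ 56.31°
|G| = 73729 / 18028 ≈ 4.0897
Gain = 20 log₁₀(4.0897) ≈ 12.23 dB

12.2 dB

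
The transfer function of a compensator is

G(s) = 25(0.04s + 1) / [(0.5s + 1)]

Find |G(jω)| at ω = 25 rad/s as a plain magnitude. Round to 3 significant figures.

At ω = 25 rad/s:
zero (1 + j25·0.04) = 1 + j1 → |·| ≈ 1.4142, ∠ ≈ 45.00°
pole (1 + j25·0.5) = 1 + j12.5 → |·| ≈ 12.54, ∠ ≈ 85.43°
|G| = 25 · 1.4142 / (12.54) ≈ 2.8194

2.82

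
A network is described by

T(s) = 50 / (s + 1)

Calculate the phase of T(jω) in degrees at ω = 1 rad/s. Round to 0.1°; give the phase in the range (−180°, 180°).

At s = jω = j1:
pole (s+1): 1 + j1 → |·| = √(1²+1²) = √2 ≈ 1.4142, ∠ = arctan(1/1) ≈ 45.00°
∠T = 0.00° − 45.00° = -45.00°

-45.0°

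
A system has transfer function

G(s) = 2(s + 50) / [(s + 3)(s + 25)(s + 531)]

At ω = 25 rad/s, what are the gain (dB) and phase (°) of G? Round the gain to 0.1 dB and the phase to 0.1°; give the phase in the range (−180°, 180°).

-72.5 dB, -104.3°

At s = jω = j25:
zero (s+50): 50 + j25 → |·| = √(50²+25²) = √3125 ≈ 55.902, ∠ = arctan(25/50) ≈ 26.57°
pole (s+3): 3 + j25 → |·| = √(3²+25²) = √634 ≈ 25.179, ∠ = arctan(25/3) ≈ 83.16°
pole (s+25): 25 + j25 → |·| = √(25²+25²) = √1250 ≈ 35.355, ∠ = arctan(25/25) ≈ 45.00°
pole (s+531): 531 + j25 → |·| = √(531²+25²) = √282586 ≈ 531.59, ∠ = arctan(25/531) ≈ 2.70°
|G| = 2 · 55.902 / 4.7322e+05 ≈ 0.00023626
Gain = 20 log₁₀(0.00023626) ≈ -72.53 dB
∠G = 26.57° − 130.86° = -104.29°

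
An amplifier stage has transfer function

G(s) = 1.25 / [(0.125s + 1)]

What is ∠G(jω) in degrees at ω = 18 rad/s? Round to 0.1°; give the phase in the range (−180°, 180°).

-66.0°

At ω = 18 rad/s:
pole (1 + j18·0.125) = 1 + j2.25 → |·| ≈ 2.4622, ∠ ≈ 66.04°
∠G = (0°) − (66.04°) = -66.04°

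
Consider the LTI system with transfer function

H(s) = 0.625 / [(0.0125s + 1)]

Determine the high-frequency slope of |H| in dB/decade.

Each pole contributes −20 dB/decade at high frequency; each zero contributes +20 dB/decade.
Net: 0 zero(s) − 1 pole(s) → -20 dB/decade.

-20 dB/decade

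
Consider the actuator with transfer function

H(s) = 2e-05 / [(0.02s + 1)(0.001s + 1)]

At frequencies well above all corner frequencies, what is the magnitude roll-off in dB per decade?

Each pole contributes −20 dB/decade at high frequency; each zero contributes +20 dB/decade.
Net: 0 zero(s) − 2 pole(s) → -40 dB/decade.

-40 dB/decade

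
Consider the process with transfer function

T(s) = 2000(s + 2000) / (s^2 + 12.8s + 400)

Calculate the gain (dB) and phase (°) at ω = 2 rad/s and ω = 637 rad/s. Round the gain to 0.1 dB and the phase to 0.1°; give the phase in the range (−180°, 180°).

At s = jω = j2:
zero (s+2000): 2000 + j2 → |·| = √(2000²+2²) = √4000004 ≈ 2000, ∠ = arctan(2/2000) ≈ 0.06°
quadratic: (j2)² + 12.8·j2 + 400 = 396 + j25.6 → |·| ≈ 396.83, ∠ ≈ 3.70°
|T| = 2000 · 2000 / 396.83 ≈ 10080
Gain = 20 log₁₀(10080) ≈ 80.07 dB
∠T = 0.06° − 3.70° = -3.64°

At s = jω = j637:
zero (s+2000): 2000 + j637 → |·| = √(2000²+637²) = √4405769 ≈ 2099, ∠ = arctan(637/2000) ≈ 17.67°
quadratic: (j637)² + 12.8·j637 + 400 = -405369 + j8153.6 → |·| ≈ 4.0545e+05, ∠ ≈ 178.85°
|T| = 2000 · 2099 / 4.0545e+05 ≈ 10.354
Gain = 20 log₁₀(10.354) ≈ 20.30 dB
∠T = 17.67° − 178.85° = -161.18°

ω = 2: 80.1 dB, -3.6°; ω = 637: 20.3 dB, -161.2°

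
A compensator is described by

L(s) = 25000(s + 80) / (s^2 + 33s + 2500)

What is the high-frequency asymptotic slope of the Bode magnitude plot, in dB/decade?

Each pole contributes −20 dB/decade at high frequency; each zero contributes +20 dB/decade.
Net: 1 zero(s) − 2 pole(s) → -20 dB/decade.

-20 dB/decade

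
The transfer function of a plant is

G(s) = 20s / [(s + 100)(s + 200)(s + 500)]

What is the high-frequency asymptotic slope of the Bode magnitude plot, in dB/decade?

-40 dB/decade

Each pole contributes −20 dB/decade at high frequency; each zero contributes +20 dB/decade.
Net: 1 zero(s) − 3 pole(s) → -40 dB/decade.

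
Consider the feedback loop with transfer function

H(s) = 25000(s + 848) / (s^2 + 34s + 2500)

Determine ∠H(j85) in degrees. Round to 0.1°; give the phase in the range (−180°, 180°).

-142.8°

At s = jω = j85:
zero (s+848): 848 + j85 → |·| = √(848²+85²) = √726329 ≈ 852.25, ∠ = arctan(85/848) ≈ 5.72°
quadratic: (j85)² + 34·j85 + 2500 = -4725 + j2890 → |·| ≈ 5538.7, ∠ ≈ 148.55°
∠H = 5.72° − 148.55° = -142.83°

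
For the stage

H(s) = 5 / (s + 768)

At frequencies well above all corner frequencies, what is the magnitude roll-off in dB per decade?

Each pole contributes −20 dB/decade at high frequency; each zero contributes +20 dB/decade.
Net: 0 zero(s) − 1 pole(s) → -20 dB/decade.

-20 dB/decade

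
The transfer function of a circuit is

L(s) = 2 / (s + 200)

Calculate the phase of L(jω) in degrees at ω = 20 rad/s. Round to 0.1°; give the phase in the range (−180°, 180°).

Substitute s = j20:
Numerator: 2 = 2 + j0
Denominator: (j20) + 200 = 200 + j20
|N| = √(2² + 0²) ≈ 2, ∠N ≈ 0.00°
|D| = √(200² + 20²) ≈ 201, ∠D ≈ 5.71°
∠L = 0.00° − 5.71° = -5.71°

-5.7°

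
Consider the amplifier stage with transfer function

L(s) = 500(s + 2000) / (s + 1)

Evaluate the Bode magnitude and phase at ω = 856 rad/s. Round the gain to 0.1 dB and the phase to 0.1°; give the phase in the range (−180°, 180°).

62.1 dB, -66.8°

At s = jω = j856:
zero (s+2000): 2000 + j856 → |·| = √(2000²+856²) = √4732736 ≈ 2175.5, ∠ = arctan(856/2000) ≈ 23.17°
pole (s+1): 1 + j856 → |·| = √(1²+856²) = √732737 ≈ 856, ∠ = arctan(856/1) ≈ 89.93°
|L| = 500 · 2175.5 / 856 ≈ 1270.7
Gain = 20 log₁₀(1270.7) ≈ 62.08 dB
∠L = 23.17° − 89.93° = -66.76°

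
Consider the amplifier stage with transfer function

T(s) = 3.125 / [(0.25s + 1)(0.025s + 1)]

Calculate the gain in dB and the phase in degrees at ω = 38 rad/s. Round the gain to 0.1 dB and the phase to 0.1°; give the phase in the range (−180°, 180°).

At ω = 38 rad/s:
pole (1 + j38·0.25) = 1 + j9.5 → |·| ≈ 9.5525, ∠ ≈ 83.99°
pole (1 + j38·0.025) = 1 + j0.95 → |·| ≈ 1.3793, ∠ ≈ 43.53°
|T| = 3.125 · 1 / (9.5525 · 1.3793) ≈ 0.23718
Gain = 20 log₁₀(0.23718) ≈ -12.50 dB
∠T = (0°) − (83.99° + 43.53°) = -127.52°

-12.5 dB, -127.5°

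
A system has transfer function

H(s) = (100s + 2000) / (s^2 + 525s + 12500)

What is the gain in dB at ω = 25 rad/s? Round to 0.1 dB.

Substitute s = j25:
Numerator: 100(j25) + 2000 = 2000 + j2500
Denominator: (j25)^2 + 525(j25) + 12500 = 11875 + j13125
|N| = √(2000² + 2500²) ≈ 3201.6, ∠N ≈ 51.34°
|D| = √(11875² + 13125²) ≈ 17700, ∠D ≈ 47.86°
|H| = 3201.6 / 17700 ≈ 0.18088
Gain = 20 log₁₀(0.18088) ≈ -14.85 dB

-14.9 dB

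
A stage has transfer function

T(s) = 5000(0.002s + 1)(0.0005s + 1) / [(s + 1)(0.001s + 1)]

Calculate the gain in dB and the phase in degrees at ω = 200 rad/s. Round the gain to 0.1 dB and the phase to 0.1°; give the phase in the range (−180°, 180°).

At ω = 200 rad/s:
zero (1 + j200·0.002) = 1 + j0.4 → |·| ≈ 1.077, ∠ ≈ 21.80°
zero (1 + j200·0.0005) = 1 + j0.1 → |·| ≈ 1.005, ∠ ≈ 5.71°
pole (1 + j200·1) = 1 + j200 → |·| ≈ 200, ∠ ≈ 89.71°
pole (1 + j200·0.001) = 1 + j0.2 → |·| ≈ 1.0198, ∠ ≈ 11.31°
|T| = 5000 · 1.077 · 1.005 / (200 · 1.0198) ≈ 26.534
Gain = 20 log₁₀(26.534) ≈ 28.48 dB
∠T = (21.80° + 5.71°) − (89.71° + 11.31°) = -73.51°

28.5 dB, -73.5°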